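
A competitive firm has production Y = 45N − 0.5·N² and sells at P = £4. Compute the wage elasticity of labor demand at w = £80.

From P·MP_N = w with MP_N = 45 − N, labor demand is N(w) = 45 − w/4.
dN/dw = −1/(4) = -0.25.
At w = 80, N = 25, so ε = (dN/dw)·(w/N) = (-0.25)·(80/25) = -0.8.

ε = -0.8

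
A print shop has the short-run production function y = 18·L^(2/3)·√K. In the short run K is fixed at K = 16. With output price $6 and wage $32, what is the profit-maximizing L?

L* = 729

With K = 16, MP_L = (2/3)·18·L^(-1/3)·16^(1/2) = 48·L^(-1/3).
Profit maximization for a price taker requires P·MP_L = w: 6·48·L^(-1/3) = 32.
So L^(-1/3) = 1/9, which gives L = 729.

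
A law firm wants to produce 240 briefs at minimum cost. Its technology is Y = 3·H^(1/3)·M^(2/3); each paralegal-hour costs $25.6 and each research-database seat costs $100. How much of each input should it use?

H* = 125, M* = 64

Cost minimization requires the marginal rate of technical substitution to equal the input-price ratio: MP_H/MP_M = w/r.
Here MP_H/MP_M = (1/3)·(M/H)/(2/3) = 0.5·(M/H). Setting this equal to 25.6/100 = 0.256 gives M = 0.512H.
Substituting into Y = 240: 3·H^(1/3)·(0.512H)^(2/3) = 240.
Solving, H = 125 and M = 64.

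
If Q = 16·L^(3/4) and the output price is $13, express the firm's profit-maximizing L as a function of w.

L(w) = (156/w)^(4)

MP_L = (3/4)·16·L^(-1/4) = 12·L^(-1/4).
Setting P·MP_L = w: 156·L^(-1/4) = w.
Solving for L: L^(-1/4) = w/156, so L = (156/w)^(4).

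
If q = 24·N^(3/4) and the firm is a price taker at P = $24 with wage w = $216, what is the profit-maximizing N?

N* = 16

MP_N = (3/4)·24·N^(-1/4) = 18·N^(-1/4).
Profit maximization for a price taker requires P·MP_N = w: 24·18·N^(-1/4) = 216.
So N^(-1/4) = 0.5, which gives N = 16.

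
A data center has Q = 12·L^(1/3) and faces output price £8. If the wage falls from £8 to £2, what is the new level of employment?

L* = 64

From P·MP_L = w with MP_L = 4·L^(-2/3), the labor demand is L(w) = (32/w)^(3/2).
At w = 8: L = 8. At w = 2: L = 64.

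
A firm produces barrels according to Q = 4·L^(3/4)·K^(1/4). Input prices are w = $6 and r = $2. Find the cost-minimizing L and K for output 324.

Cost minimization requires the marginal rate of technical substitution to equal the input-price ratio: MP_L/MP_K = w/r.
Here MP_L/MP_K = (3/4)·(K/L)/(1/4) = 3·(K/L). Setting this equal to 6/2 = 3 gives K = L.
Substituting into Q = 324: 4·L^(3/4)·(L)^(1/4) = 324.
Solving, L = 81 and K = 81.

L* = 81, K* = 81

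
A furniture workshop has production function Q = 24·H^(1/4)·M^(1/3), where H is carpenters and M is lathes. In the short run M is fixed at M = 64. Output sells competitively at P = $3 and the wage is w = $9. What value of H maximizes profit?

With M = 64, MP_H = (1/4)·24·H^(-3/4)·64^(1/3) = 24·H^(-3/4).
Profit maximization for a price taker requires P·MP_H = w: 3·24·H^(-3/4) = 9.
So H^(-3/4) = 0.125, which gives H = 16.

H* = 16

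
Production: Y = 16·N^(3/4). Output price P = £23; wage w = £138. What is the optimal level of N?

N* = 16

MP_N = (3/4)·16·N^(-1/4) = 12·N^(-1/4).
Profit maximization for a price taker requires P·MP_N = w: 23·12·N^(-1/4) = 138.
So N^(-1/4) = 0.5, which gives N = 16.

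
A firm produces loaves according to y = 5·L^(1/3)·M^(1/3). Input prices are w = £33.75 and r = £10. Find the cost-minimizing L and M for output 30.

Cost minimization requires the marginal rate of technical substitution to equal the input-price ratio: MP_L/MP_M = w/r.
Here MP_L/MP_M = (1/3)·(M/L)/(1/3) = (M/L). Setting this equal to 33.75/10 = 3.375 gives M = 3.375L.
Substituting into y = 30: 5·L^(1/3)·(3.375L)^(1/3) = 30.
Solving, L = 8 and M = 27.

L* = 8, M* = 27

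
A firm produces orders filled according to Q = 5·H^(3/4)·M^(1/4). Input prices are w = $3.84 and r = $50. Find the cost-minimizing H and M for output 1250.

H* = 625, M* = 16

Cost minimization requires the marginal rate of technical substitution to equal the input-price ratio: MP_H/MP_M = w/r.
Here MP_H/MP_M = (3/4)·(M/H)/(1/4) = 3·(M/H). Setting this equal to 3.84/50 = 0.0768 gives M = 0.0256H.
Substituting into Q = 1250: 5·H^(3/4)·(0.0256H)^(1/4) = 1250.
Solving, H = 625 and M = 16.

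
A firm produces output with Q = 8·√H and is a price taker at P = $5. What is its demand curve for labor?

H(w) = 400/w²

MP_H = (1/2)·8·H^(-1/2) = 4·H^(-1/2).
Setting P·MP_H = w: 20·H^(-1/2) = w.
Solving for H: H^(-1/2) = w/20, so H = (20/w)^(2).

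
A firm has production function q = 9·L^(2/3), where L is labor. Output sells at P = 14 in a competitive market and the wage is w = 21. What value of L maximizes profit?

MP_L = (2/3)·9·L^(-1/3) = 6·L^(-1/3).
Profit maximization for a price taker requires P·MP_L = w: 14·6·L^(-1/3) = 21.
So L^(-1/3) = 0.25, which gives L = 64.

L* = 64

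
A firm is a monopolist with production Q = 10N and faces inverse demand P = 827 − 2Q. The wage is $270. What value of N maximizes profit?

Marginal revenue from the inverse demand is MR = 827 − 4Q.
The marginal product is MP_N = 10.
A monopolist hires until marginal revenue product equals the wage: MR·MP_N = w.
(827 − 40N)·10 = 270, so N = 20.

N* = 20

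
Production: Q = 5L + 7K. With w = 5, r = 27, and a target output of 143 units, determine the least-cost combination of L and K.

The inputs are perfect substitutes, so the firm uses whichever has the lower cost per unit of output.
Cost per unit of output via L is w/5 = 1; via K it is r/7 = 27/7. L is cheaper.
Producing Q = 143 with L alone: L = 28.6, K = 0.

L* = 28.6, K* = 0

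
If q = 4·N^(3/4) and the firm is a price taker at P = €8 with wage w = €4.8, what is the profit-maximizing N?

MP_N = (3/4)·4·N^(-1/4) = 3·N^(-1/4).
Profit maximization for a price taker requires P·MP_N = w: 8·3·N^(-1/4) = 4.8.
So N^(-1/4) = 0.2, which gives N = 625.

N* = 625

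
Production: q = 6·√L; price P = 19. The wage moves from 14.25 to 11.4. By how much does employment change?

ΔL = 9

From P·MP_L = w with MP_L = 3·L^(-1/2), the labor demand is L(w) = (57/w)^(2).
At w = 14.25: L = 16. At w = 11.4: L = 25.
ΔL = 25 − 16 = 9.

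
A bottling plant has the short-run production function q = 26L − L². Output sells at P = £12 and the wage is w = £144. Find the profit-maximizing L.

The marginal product of L is MP_L = 26 − 2L.
A price-taking firm hires until the value of the marginal product equals the wage: P·MP_L = w, so 12·(26 − 2L) = 144.
Then 26 − 2L = 12, giving L = 7.

L* = 7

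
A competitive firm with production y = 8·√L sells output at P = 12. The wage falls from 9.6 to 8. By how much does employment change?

From P·MP_L = w with MP_L = 4·L^(-1/2), the labor demand is L(w) = (48/w)^(2).
At w = 9.6: L = 25. At w = 8: L = 36.
ΔL = 36 − 25 = 11.

ΔL = 11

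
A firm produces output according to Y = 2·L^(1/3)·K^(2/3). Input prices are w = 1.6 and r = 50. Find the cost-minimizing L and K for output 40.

Cost minimization requires the marginal rate of technical substitution to equal the input-price ratio: MP_L/MP_K = w/r.
Here MP_L/MP_K = (1/3)·(K/L)/(2/3) = 0.5·(K/L). Setting this equal to 1.6/50 = 0.032 gives K = 0.064L.
Substituting into Y = 40: 2·L^(1/3)·(0.064L)^(2/3) = 40.
Solving, L = 125 and K = 8.

L* = 125, K* = 8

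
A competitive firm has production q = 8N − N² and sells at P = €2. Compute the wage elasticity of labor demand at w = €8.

From P·MP_N = w with MP_N = 8 − 2N, labor demand is N(w) = (8 − w/2)/2.
dN/dw = −1/(4) = -0.25.
At w = 8, N = 2, so ε = (dN/dw)·(w/N) = (-0.25)·(8/2) = -1.

ε = -1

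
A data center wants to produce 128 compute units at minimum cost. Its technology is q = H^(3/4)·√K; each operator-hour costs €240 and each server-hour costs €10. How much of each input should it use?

H* = 16, K* = 256

Cost minimization requires the marginal rate of technical substitution to equal the input-price ratio: MP_H/MP_K = w/r.
Here MP_H/MP_K = (3/4)·(K/H)/(1/2) = 1.5·(K/H). Setting this equal to 240/10 = 24 gives K = 16H.
Substituting into q = 128: H^(3/4)·(16H)^(1/2) = 128.
Solving, H = 16 and K = 256.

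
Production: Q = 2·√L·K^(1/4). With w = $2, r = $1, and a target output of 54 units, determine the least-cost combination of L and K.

Cost minimization requires the marginal rate of technical substitution to equal the input-price ratio: MP_L/MP_K = w/r.
Here MP_L/MP_K = (1/2)·(K/L)/(1/4) = 2·(K/L). Setting this equal to 2/1 = 2 gives K = L.
Substituting into Q = 54: 2·L^(1/2)·(L)^(1/4) = 54.
Solving, L = 81 and K = 81.

L* = 81, K* = 81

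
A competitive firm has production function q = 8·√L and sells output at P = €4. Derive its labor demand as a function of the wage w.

MP_L = (1/2)·8·L^(-1/2) = 4·L^(-1/2).
Setting P·MP_L = w: 16·L^(-1/2) = w.
Solving for L: L^(-1/2) = w/16, so L = (16/w)^(2).

L(w) = 256/w²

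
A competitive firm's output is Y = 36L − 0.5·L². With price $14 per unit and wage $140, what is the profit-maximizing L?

L* = 26

The marginal product of L is MP_L = 36 − L.
A price-taking firm hires until the value of the marginal product equals the wage: P·MP_L = w, so 14·(36 − L) = 140.
Then 36 − L = 10, giving L = 26.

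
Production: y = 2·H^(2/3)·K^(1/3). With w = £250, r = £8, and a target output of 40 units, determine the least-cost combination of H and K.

H* = 8, K* = 125

Cost minimization requires the marginal rate of technical substitution to equal the input-price ratio: MP_H/MP_K = w/r.
Here MP_H/MP_K = (2/3)·(K/H)/(1/3) = 2·(K/H). Setting this equal to 250/8 = 31.25 gives K = 15.625H.
Substituting into y = 40: 2·H^(2/3)·(15.625H)^(1/3) = 40.
Solving, H = 8 and K = 125.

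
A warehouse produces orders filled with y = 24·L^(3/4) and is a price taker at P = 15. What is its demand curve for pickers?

L(w) = (270/w)^(4)

MP_L = (3/4)·24·L^(-1/4) = 18·L^(-1/4).
Setting P·MP_L = w: 270·L^(-1/4) = w.
Solving for L: L^(-1/4) = w/270, so L = (270/w)^(4).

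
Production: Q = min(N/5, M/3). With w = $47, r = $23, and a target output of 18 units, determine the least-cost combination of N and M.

With a fixed-proportions technology, the cost-minimizing bundle uses no slack in either input: N/5 = M/3 = Q.
So N = 5·18 = 90 and M = 3·18 = 54.

N* = 90, M* = 54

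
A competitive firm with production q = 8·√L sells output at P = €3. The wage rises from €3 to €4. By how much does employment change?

ΔL = -7

From P·MP_L = w with MP_L = 4·L^(-1/2), the labor demand is L(w) = (12/w)^(2).
At w = 3: L = 16. At w = 4: L = 9.
ΔL = 9 − 16 = -7.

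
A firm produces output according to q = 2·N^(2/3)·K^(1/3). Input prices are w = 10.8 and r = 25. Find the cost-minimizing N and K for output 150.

N* = 125, K* = 27

Cost minimization requires the marginal rate of technical substitution to equal the input-price ratio: MP_N/MP_K = w/r.
Here MP_N/MP_K = (2/3)·(K/N)/(1/3) = 2·(K/N). Setting this equal to 10.8/25 = 0.432 gives K = 0.216N.
Substituting into q = 150: 2·N^(2/3)·(0.216N)^(1/3) = 150.
Solving, N = 125 and K = 27.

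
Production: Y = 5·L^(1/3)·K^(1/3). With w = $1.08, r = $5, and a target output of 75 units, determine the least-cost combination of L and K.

Cost minimization requires the marginal rate of technical substitution to equal the input-price ratio: MP_L/MP_K = w/r.
Here MP_L/MP_K = (1/3)·(K/L)/(1/3) = (K/L). Setting this equal to 1.08/5 = 0.216 gives K = 0.216L.
Substituting into Y = 75: 5·L^(1/3)·(0.216L)^(1/3) = 75.
Solving, L = 125 and K = 27.

L* = 125, K* = 27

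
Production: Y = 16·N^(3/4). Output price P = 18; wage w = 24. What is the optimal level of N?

MP_N = (3/4)·16·N^(-1/4) = 12·N^(-1/4).
Profit maximization for a price taker requires P·MP_N = w: 18·12·N^(-1/4) = 24.
So N^(-1/4) = 1/9, which gives N = 6561.

N* = 6561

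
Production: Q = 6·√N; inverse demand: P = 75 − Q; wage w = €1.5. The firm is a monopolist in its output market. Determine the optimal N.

Marginal revenue from the inverse demand is MR = 75 − 2Q.
The marginal product is MP_N = 3·N^(-1/2).
A monopolist hires until marginal revenue product equals the wage: MR·MP_N = w.
At N, Q = 6·√N. Substituting and solving: (75 − 12·√N)·3·N^(-1/2) = 1.5 gives N = 36.

N* = 36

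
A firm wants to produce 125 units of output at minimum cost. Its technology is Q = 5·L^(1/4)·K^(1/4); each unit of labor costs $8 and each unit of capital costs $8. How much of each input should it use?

L* = 625, K* = 625

Cost minimization requires the marginal rate of technical substitution to equal the input-price ratio: MP_L/MP_K = w/r.
Here MP_L/MP_K = (1/4)·(K/L)/(1/4) = (K/L). Setting this equal to 8/8 = 1 gives K = L.
Substituting into Q = 125: 5·L^(1/4)·(L)^(1/4) = 125.
Solving, L = 625 and K = 625.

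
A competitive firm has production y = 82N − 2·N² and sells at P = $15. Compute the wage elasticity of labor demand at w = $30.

From P·MP_N = w with MP_N = 82 − 4N, labor demand is N(w) = (82 − w/15)/4.
dN/dw = −1/(60) = -1/60.
At w = 30, N = 20, so ε = (dN/dw)·(w/N) = (-1/60)·(30/20) = -0.025.

ε = -0.025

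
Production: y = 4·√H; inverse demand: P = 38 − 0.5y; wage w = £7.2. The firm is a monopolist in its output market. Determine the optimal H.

Marginal revenue from the inverse demand is MR = 38 − y.
The marginal product is MP_H = 2·H^(-1/2).
A monopolist hires until marginal revenue product equals the wage: MR·MP_H = w.
At H, y = 4·√H. Substituting and solving: (38 − 4·√H)·2·H^(-1/2) = 7.2 gives H = 25.

H* = 25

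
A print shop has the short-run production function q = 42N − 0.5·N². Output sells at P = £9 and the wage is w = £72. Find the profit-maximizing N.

The marginal product of N is MP_N = 42 − N.
A price-taking firm hires until the value of the marginal product equals the wage: P·MP_N = w, so 9·(42 − N) = 72.
Then 42 − N = 8, giving N = 34.

N* = 34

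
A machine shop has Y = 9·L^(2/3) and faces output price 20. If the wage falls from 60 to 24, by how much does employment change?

ΔL = 117

From P·MP_L = w with MP_L = 6·L^(-1/3), the labor demand is L(w) = (120/w)^(3).
At w = 60: L = 8. At w = 24: L = 125.
ΔL = 125 − 8 = 117.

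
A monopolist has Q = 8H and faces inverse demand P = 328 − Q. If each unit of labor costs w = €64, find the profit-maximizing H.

Marginal revenue from the inverse demand is MR = 328 − 2Q.
The marginal product is MP_H = 8.
A monopolist hires until marginal revenue product equals the wage: MR·MP_H = w.
(328 − 16H)·8 = 64, so H = 20.

H* = 20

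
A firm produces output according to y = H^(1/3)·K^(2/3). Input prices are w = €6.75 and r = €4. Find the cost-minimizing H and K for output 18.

Cost minimization requires the marginal rate of technical substitution to equal the input-price ratio: MP_H/MP_K = w/r.
Here MP_H/MP_K = (1/3)·(K/H)/(2/3) = 0.5·(K/H). Setting this equal to 6.75/4 = 1.6875 gives K = 3.375H.
Substituting into y = 18: H^(1/3)·(3.375H)^(2/3) = 18.
Solving, H = 8 and K = 27.

H* = 8, K* = 27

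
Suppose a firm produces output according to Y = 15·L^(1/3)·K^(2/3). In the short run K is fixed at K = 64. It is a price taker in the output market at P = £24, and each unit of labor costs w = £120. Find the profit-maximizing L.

L* = 64

With K = 64, MP_L = (1/3)·15·L^(-2/3)·64^(2/3) = 80·L^(-2/3).
Profit maximization for a price taker requires P·MP_L = w: 24·80·L^(-2/3) = 120.
So L^(-2/3) = 0.0625, which gives L = 64.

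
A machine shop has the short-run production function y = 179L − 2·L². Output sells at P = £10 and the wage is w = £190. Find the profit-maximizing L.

L* = 40

The marginal product of L is MP_L = 179 − 4L.
A price-taking firm hires until the value of the marginal product equals the wage: P·MP_L = w, so 10·(179 − 4L) = 190.
Then 179 − 4L = 19, giving L = 40.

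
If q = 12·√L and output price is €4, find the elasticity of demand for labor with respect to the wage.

MP_L = (1/2)·12·L^(-1/2), so P·MP_L = w gives 24·L^(-1/2) = w.
Solving, L(w) = (24/w)^(2). This is a constant-elasticity form: L ∝ w^(−2), so ε = −2.

ε = -2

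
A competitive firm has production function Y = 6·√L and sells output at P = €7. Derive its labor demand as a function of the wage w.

L(w) = 441/w²

MP_L = (1/2)·6·L^(-1/2) = 3·L^(-1/2).
Setting P·MP_L = w: 21·L^(-1/2) = w.
Solving for L: L^(-1/2) = w/21, so L = (21/w)^(2).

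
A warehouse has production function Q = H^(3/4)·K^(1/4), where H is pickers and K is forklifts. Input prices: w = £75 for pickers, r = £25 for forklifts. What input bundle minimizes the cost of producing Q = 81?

Cost minimization requires the marginal rate of technical substitution to equal the input-price ratio: MP_H/MP_K = w/r.
Here MP_H/MP_K = (3/4)·(K/H)/(1/4) = 3·(K/H). Setting this equal to 75/25 = 3 gives K = H.
Substituting into Q = 81: H^(3/4)·(H)^(1/4) = 81.
Solving, H = 81 and K = 81.

H* = 81, K* = 81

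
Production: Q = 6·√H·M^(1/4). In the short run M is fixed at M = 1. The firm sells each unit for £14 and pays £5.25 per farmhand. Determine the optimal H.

H* = 64

With M = 1, MP_H = (1/2)·6·H^(-1/2)·1^(1/4) = 3·H^(-1/2).
Profit maximization for a price taker requires P·MP_H = w: 14·3·H^(-1/2) = 5.25.
So H^(-1/2) = 0.125, which gives H = 64.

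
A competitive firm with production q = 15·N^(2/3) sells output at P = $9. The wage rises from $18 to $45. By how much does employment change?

ΔN = -117

From P·MP_N = w with MP_N = 10·N^(-1/3), the labor demand is N(w) = (90/w)^(3).
At w = 18: N = 125. At w = 45: N = 8.
ΔN = 8 − 125 = -117.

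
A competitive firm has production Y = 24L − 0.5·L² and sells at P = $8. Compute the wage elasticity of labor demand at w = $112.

From P·MP_L = w with MP_L = 24 − L, labor demand is L(w) = 24 − w/8.
dL/dw = −1/(8) = -0.125.
At w = 112, L = 10, so ε = (dL/dw)·(w/L) = (-0.125)·(112/10) = -1.4.

ε = -1.4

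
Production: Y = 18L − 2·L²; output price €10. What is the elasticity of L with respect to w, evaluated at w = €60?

From P·MP_L = w with MP_L = 18 − 4L, labor demand is L(w) = (18 − w/10)/4.
dL/dw = −1/(40) = -0.025.
At w = 60, L = 3, so ε = (dL/dw)·(w/L) = (-0.025)·(60/3) = -0.5.

ε = -0.5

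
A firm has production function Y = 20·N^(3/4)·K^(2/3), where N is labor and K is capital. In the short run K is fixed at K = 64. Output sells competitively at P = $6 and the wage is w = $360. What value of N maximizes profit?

With K = 64, MP_N = (3/4)·20·N^(-1/4)·64^(2/3) = 240·N^(-1/4).
Profit maximization for a price taker requires P·MP_N = w: 6·240·N^(-1/4) = 360.
So N^(-1/4) = 0.25, which gives N = 256.

N* = 256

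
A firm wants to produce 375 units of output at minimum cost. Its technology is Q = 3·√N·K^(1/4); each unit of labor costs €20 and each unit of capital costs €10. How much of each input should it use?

Cost minimization requires the marginal rate of technical substitution to equal the input-price ratio: MP_N/MP_K = w/r.
Here MP_N/MP_K = (1/2)·(K/N)/(1/4) = 2·(K/N). Setting this equal to 20/10 = 2 gives K = N.
Substituting into Q = 375: 3·N^(1/2)·(N)^(1/4) = 375.
Solving, N = 625 and K = 625.

N* = 625, K* = 625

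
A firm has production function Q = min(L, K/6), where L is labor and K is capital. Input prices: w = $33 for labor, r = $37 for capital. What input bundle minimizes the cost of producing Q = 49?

With a fixed-proportions technology, the cost-minimizing bundle uses no slack in either input: L = K/6 = Q.
So L = 49 and K = 6·49 = 294.

L* = 49, K* = 294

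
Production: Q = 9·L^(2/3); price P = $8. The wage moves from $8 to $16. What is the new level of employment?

L* = 27

From P·MP_L = w with MP_L = 6·L^(-1/3), the labor demand is L(w) = (48/w)^(3).
At w = 8: L = 216. At w = 16: L = 27.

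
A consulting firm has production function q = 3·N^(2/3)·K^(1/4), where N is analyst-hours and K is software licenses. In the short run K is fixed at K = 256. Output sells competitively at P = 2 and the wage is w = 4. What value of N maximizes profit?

With K = 256, MP_N = (2/3)·3·N^(-1/3)·256^(1/4) = 8·N^(-1/3).
Profit maximization for a price taker requires P·MP_N = w: 2·8·N^(-1/3) = 4.
So N^(-1/3) = 0.25, which gives N = 64.

N* = 64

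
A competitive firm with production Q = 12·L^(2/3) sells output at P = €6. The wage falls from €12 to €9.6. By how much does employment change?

From P·MP_L = w with MP_L = 8·L^(-1/3), the labor demand is L(w) = (48/w)^(3).
At w = 12: L = 64. At w = 9.6: L = 125.
ΔL = 125 − 64 = 61.

ΔL = 61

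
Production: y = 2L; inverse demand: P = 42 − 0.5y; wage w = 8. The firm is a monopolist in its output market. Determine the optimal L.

L* = 19

Marginal revenue from the inverse demand is MR = 42 − y.
The marginal product is MP_L = 2.
A monopolist hires until marginal revenue product equals the wage: MR·MP_L = w.
(42 − 2L)·2 = 8, so L = 19.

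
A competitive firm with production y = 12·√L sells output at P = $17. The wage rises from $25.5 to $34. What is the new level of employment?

From P·MP_L = w with MP_L = 6·L^(-1/2), the labor demand is L(w) = (102/w)^(2).
At w = 25.5: L = 16. At w = 34: L = 9.

L* = 9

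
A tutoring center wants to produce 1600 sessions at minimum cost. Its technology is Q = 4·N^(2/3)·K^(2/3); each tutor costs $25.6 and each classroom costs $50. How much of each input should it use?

Cost minimization requires the marginal rate of technical substitution to equal the input-price ratio: MP_N/MP_K = w/r.
Here MP_N/MP_K = (2/3)·(K/N)/(2/3) = (K/N). Setting this equal to 25.6/50 = 0.512 gives K = 0.512N.
Substituting into Q = 1600: 4·N^(2/3)·(0.512N)^(2/3) = 1600.
Solving, N = 125 and K = 64.

N* = 125, K* = 64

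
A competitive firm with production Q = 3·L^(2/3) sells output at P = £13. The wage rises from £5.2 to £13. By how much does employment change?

From P·MP_L = w with MP_L = 2·L^(-1/3), the labor demand is L(w) = (26/w)^(3).
At w = 5.2: L = 125. At w = 13: L = 8.
ΔL = 8 − 125 = -117.

ΔL = -117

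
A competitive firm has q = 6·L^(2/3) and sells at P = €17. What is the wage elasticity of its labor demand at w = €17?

ε = -3

MP_L = (2/3)·6·L^(-1/3), so P·MP_L = w gives 68·L^(-1/3) = w.
Solving, L(w) = (68/w)^(3). This is a constant-elasticity form: L ∝ w^(−3), so ε = −3.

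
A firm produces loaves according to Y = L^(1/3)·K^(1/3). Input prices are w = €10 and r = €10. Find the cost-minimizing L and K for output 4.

Cost minimization requires the marginal rate of technical substitution to equal the input-price ratio: MP_L/MP_K = w/r.
Here MP_L/MP_K = (1/3)·(K/L)/(1/3) = (K/L). Setting this equal to 10/10 = 1 gives K = L.
Substituting into Y = 4: L^(1/3)·(L)^(1/3) = 4.
Solving, L = 8 and K = 8.

L* = 8, K* = 8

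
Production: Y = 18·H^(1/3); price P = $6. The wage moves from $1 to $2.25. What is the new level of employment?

H* = 64

From P·MP_H = w with MP_H = 6·H^(-2/3), the labor demand is H(w) = (36/w)^(3/2).
At w = 1: H = 216. At w = 2.25: H = 64.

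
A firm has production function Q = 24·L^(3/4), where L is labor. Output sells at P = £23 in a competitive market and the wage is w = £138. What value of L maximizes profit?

MP_L = (3/4)·24·L^(-1/4) = 18·L^(-1/4).
Profit maximization for a price taker requires P·MP_L = w: 23·18·L^(-1/4) = 138.
So L^(-1/4) = 1/3, which gives L = 81.

L* = 81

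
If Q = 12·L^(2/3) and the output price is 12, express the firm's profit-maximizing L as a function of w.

MP_L = (2/3)·12·L^(-1/3) = 8·L^(-1/3).
Setting P·MP_L = w: 96·L^(-1/3) = w.
Solving for L: L^(-1/3) = w/96, so L = (96/w)^(3).

L(w) = 884736/w³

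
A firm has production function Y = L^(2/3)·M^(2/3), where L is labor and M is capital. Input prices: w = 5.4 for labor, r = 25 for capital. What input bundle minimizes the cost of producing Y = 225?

Cost minimization requires the marginal rate of technical substitution to equal the input-price ratio: MP_L/MP_M = w/r.
Here MP_L/MP_M = (2/3)·(M/L)/(2/3) = (M/L). Setting this equal to 5.4/25 = 0.216 gives M = 0.216L.
Substituting into Y = 225: L^(2/3)·(0.216L)^(2/3) = 225.
Solving, L = 125 and M = 27.

L* = 125, M* = 27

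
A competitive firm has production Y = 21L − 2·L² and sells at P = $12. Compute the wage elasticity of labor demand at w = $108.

ε = -0.75

From P·MP_L = w with MP_L = 21 − 4L, labor demand is L(w) = (21 − w/12)/4.
dL/dw = −1/(48) = -1/48.
At w = 108, L = 3, so ε = (dL/dw)·(w/L) = (-1/48)·(108/3) = -0.75.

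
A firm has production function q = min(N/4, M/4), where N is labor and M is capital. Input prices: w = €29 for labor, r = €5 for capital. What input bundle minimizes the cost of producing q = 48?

With a fixed-proportions technology, the cost-minimizing bundle uses no slack in either input: N/4 = M/4 = q.
So N = 4·48 = 192 and M = 4·48 = 192.

N* = 192, M* = 192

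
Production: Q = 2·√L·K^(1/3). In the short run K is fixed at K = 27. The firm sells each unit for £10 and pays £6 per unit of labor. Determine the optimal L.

With K = 27, MP_L = (1/2)·2·L^(-1/2)·27^(1/3) = 3·L^(-1/2).
Profit maximization for a price taker requires P·MP_L = w: 10·3·L^(-1/2) = 6.
So L^(-1/2) = 0.2, which gives L = 25.

L* = 25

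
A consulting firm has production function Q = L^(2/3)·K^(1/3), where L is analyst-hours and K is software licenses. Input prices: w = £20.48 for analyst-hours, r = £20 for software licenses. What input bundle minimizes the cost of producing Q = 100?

Cost minimization requires the marginal rate of technical substitution to equal the input-price ratio: MP_L/MP_K = w/r.
Here MP_L/MP_K = (2/3)·(K/L)/(1/3) = 2·(K/L). Setting this equal to 20.48/20 = 1.024 gives K = 0.512L.
Substituting into Q = 100: L^(2/3)·(0.512L)^(1/3) = 100.
Solving, L = 125 and K = 64.

L* = 125, K* = 64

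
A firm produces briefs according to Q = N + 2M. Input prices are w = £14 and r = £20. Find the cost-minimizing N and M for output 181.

The inputs are perfect substitutes, so the firm uses whichever has the lower cost per unit of output.
Cost per unit of output via N is 14; via M it is 10. M is cheaper.
Producing Q = 181 with M alone: N = 0, M = 90.5.

N* = 0, M* = 90.5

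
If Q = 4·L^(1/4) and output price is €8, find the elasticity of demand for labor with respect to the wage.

MP_L = (1/4)·4·L^(-3/4), so P·MP_L = w gives 8·L^(-3/4) = w.
Solving, L(w) = (8/w)^(4/3). This is a constant-elasticity form: L ∝ w^(−4/3), so ε = −4/3.

ε = -4/3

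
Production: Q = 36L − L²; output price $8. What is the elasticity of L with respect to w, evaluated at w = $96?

From P·MP_L = w with MP_L = 36 − 2L, labor demand is L(w) = (36 − w/8)/2.
dL/dw = −1/(16) = -0.0625.
At w = 96, L = 12, so ε = (dL/dw)·(w/L) = (-0.0625)·(96/12) = -0.5.

ε = -0.5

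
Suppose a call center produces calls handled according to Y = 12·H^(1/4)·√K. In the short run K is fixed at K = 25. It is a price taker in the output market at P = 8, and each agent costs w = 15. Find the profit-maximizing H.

H* = 16

With K = 25, MP_H = (1/4)·12·H^(-3/4)·25^(1/2) = 15·H^(-3/4).
Profit maximization for a price taker requires P·MP_H = w: 8·15·H^(-3/4) = 15.
So H^(-3/4) = 0.125, which gives H = 16.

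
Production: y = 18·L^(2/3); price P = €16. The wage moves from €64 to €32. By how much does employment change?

ΔL = 189

From P·MP_L = w with MP_L = 12·L^(-1/3), the labor demand is L(w) = (192/w)^(3).
At w = 64: L = 27. At w = 32: L = 216.
ΔL = 216 − 27 = 189.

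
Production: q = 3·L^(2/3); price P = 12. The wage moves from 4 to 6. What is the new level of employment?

From P·MP_L = w with MP_L = 2·L^(-1/3), the labor demand is L(w) = (24/w)^(3).
At w = 4: L = 216. At w = 6: L = 64.

L* = 64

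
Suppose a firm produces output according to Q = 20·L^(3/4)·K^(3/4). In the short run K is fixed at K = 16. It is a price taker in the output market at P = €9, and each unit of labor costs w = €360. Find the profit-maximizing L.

With K = 16, MP_L = (3/4)·20·L^(-1/4)·16^(3/4) = 120·L^(-1/4).
Profit maximization for a price taker requires P·MP_L = w: 9·120·L^(-1/4) = 360.
So L^(-1/4) = 1/3, which gives L = 81.

L* = 81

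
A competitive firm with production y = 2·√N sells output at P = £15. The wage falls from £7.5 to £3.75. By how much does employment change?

From P·MP_N = w with MP_N = N^(-1/2), the labor demand is N(w) = (15/w)^(2).
At w = 7.5: N = 4. At w = 3.75: N = 16.
ΔN = 16 − 4 = 12.

ΔN = 12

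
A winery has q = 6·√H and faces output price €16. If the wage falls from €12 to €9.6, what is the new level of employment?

From P·MP_H = w with MP_H = 3·H^(-1/2), the labor demand is H(w) = (48/w)^(2).
At w = 12: H = 16. At w = 9.6: H = 25.

H* = 25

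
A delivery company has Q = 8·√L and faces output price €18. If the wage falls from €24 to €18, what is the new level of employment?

L* = 16

From P·MP_L = w with MP_L = 4·L^(-1/2), the labor demand is L(w) = (72/w)^(2).
At w = 24: L = 9. At w = 18: L = 16.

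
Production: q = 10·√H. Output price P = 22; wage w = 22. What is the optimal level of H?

H* = 25

MP_H = (1/2)·10·H^(-1/2) = 5·H^(-1/2).
Profit maximization for a price taker requires P·MP_H = w: 22·5·H^(-1/2) = 22.
So H^(-1/2) = 0.2, which gives H = 25.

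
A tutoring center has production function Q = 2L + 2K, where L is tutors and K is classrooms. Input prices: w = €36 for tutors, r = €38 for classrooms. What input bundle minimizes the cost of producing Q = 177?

L* = 88.5, K* = 0

The inputs are perfect substitutes, so the firm uses whichever has the lower cost per unit of output.
Cost per unit of output via L is w/2 = 18; via K it is r/2 = 19. L is cheaper.
Producing Q = 177 with L alone: L = 88.5, K = 0.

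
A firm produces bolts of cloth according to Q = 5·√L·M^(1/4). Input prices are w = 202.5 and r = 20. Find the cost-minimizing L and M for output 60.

Cost minimization requires the marginal rate of technical substitution to equal the input-price ratio: MP_L/MP_M = w/r.
Here MP_L/MP_M = (1/2)·(M/L)/(1/4) = 2·(M/L). Setting this equal to 202.5/20 = 10.125 gives M = 5.0625L.
Substituting into Q = 60: 5·L^(1/2)·(5.0625L)^(1/4) = 60.
Solving, L = 16 and M = 81.

L* = 16, M* = 81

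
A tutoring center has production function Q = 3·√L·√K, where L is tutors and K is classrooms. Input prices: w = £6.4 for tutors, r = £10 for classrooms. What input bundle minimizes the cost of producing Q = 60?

Cost minimization requires the marginal rate of technical substitution to equal the input-price ratio: MP_L/MP_K = w/r.
Here MP_L/MP_K = (1/2)·(K/L)/(1/2) = (K/L). Setting this equal to 6.4/10 = 0.64 gives K = 0.64L.
Substituting into Q = 60: 3·L^(1/2)·(0.64L)^(1/2) = 60.
Solving, L = 25 and K = 16.

L* = 25, K* = 16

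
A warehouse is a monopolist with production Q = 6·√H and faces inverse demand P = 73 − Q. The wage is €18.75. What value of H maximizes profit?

H* = 16

Marginal revenue from the inverse demand is MR = 73 − 2Q.
The marginal product is MP_H = 3·H^(-1/2).
A monopolist hires until marginal revenue product equals the wage: MR·MP_H = w.
At H, Q = 6·√H. Substituting and solving: (73 − 12·√H)·3·H^(-1/2) = 18.75 gives H = 16.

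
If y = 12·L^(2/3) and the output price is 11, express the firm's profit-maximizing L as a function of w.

MP_L = (2/3)·12·L^(-1/3) = 8·L^(-1/3).
Setting P·MP_L = w: 88·L^(-1/3) = w.
Solving for L: L^(-1/3) = w/88, so L = (88/w)^(3).

L(w) = 681472/w³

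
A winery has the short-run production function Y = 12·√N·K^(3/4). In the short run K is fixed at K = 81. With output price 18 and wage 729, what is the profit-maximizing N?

N* = 16

With K = 81, MP_N = (1/2)·12·N^(-1/2)·81^(3/4) = 162·N^(-1/2).
Profit maximization for a price taker requires P·MP_N = w: 18·162·N^(-1/2) = 729.
So N^(-1/2) = 0.25, which gives N = 16.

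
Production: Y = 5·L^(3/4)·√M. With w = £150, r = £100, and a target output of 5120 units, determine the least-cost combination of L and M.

Cost minimization requires the marginal rate of technical substitution to equal the input-price ratio: MP_L/MP_M = w/r.
Here MP_L/MP_M = (3/4)·(M/L)/(1/2) = 1.5·(M/L). Setting this equal to 150/100 = 1.5 gives M = L.
Substituting into Y = 5120: 5·L^(3/4)·(L)^(1/2) = 5120.
Solving, L = 256 and M = 256.

L* = 256, M* = 256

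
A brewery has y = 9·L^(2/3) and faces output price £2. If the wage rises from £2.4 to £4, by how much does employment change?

From P·MP_L = w with MP_L = 6·L^(-1/3), the labor demand is L(w) = (12/w)^(3).
At w = 2.4: L = 125. At w = 4: L = 27.
ΔL = 27 − 125 = -98.

ΔL = -98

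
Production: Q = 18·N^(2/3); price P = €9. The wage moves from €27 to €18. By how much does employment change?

From P·MP_N = w with MP_N = 12·N^(-1/3), the labor demand is N(w) = (108/w)^(3).
At w = 27: N = 64. At w = 18: N = 216.
ΔN = 216 − 64 = 152.

ΔN = 152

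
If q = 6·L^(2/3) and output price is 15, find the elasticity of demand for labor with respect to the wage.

ε = -3

MP_L = (2/3)·6·L^(-1/3), so P·MP_L = w gives 60·L^(-1/3) = w.
Solving, L(w) = (60/w)^(3). This is a constant-elasticity form: L ∝ w^(−3), so ε = −3.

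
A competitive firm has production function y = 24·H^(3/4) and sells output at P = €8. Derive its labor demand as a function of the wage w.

H(w) = (144/w)^(4)

MP_H = (3/4)·24·H^(-1/4) = 18·H^(-1/4).
Setting P·MP_H = w: 144·H^(-1/4) = w.
Solving for H: H^(-1/4) = w/144, so H = (144/w)^(4).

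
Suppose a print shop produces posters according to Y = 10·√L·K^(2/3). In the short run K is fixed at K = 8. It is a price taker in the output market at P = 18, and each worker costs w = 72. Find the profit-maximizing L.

With K = 8, MP_L = (1/2)·10·L^(-1/2)·8^(2/3) = 20·L^(-1/2).
Profit maximization for a price taker requires P·MP_L = w: 18·20·L^(-1/2) = 72.
So L^(-1/2) = 0.2, which gives L = 25.

L* = 25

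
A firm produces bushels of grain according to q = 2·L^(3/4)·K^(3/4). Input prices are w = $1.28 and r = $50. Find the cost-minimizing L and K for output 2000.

Cost minimization requires the marginal rate of technical substitution to equal the input-price ratio: MP_L/MP_K = w/r.
Here MP_L/MP_K = (3/4)·(K/L)/(3/4) = (K/L). Setting this equal to 1.28/50 = 0.0256 gives K = 0.0256L.
Substituting into q = 2000: 2·L^(3/4)·(0.0256L)^(3/4) = 2000.
Solving, L = 625 and K = 16.

L* = 625, K* = 16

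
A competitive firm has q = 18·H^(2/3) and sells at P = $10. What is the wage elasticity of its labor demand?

ε = -3

MP_H = (2/3)·18·H^(-1/3), so P·MP_H = w gives 120·H^(-1/3) = w.
Solving, H(w) = (120/w)^(3). This is a constant-elasticity form: H ∝ w^(−3), so ε = −3.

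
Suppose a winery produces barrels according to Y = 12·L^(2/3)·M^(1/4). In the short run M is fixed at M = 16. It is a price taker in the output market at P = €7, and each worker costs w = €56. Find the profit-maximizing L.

L* = 8

With M = 16, MP_L = (2/3)·12·L^(-1/3)·16^(1/4) = 16·L^(-1/3).
Profit maximization for a price taker requires P·MP_L = w: 7·16·L^(-1/3) = 56.
So L^(-1/3) = 0.5, which gives L = 8.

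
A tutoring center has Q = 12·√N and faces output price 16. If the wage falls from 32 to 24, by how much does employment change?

ΔN = 7

From P·MP_N = w with MP_N = 6·N^(-1/2), the labor demand is N(w) = (96/w)^(2).
At w = 32: N = 9. At w = 24: N = 16.
ΔN = 16 − 9 = 7.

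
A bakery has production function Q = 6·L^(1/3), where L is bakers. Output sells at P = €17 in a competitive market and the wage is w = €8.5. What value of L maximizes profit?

MP_L = (1/3)·6·L^(-2/3) = 2·L^(-2/3).
Profit maximization for a price taker requires P·MP_L = w: 17·2·L^(-2/3) = 8.5.
So L^(-2/3) = 0.25, which gives L = 8.

L* = 8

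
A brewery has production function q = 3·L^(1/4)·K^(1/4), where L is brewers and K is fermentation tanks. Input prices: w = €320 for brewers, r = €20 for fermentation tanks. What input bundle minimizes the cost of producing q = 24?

L* = 16, K* = 256

Cost minimization requires the marginal rate of technical substitution to equal the input-price ratio: MP_L/MP_K = w/r.
Here MP_L/MP_K = (1/4)·(K/L)/(1/4) = (K/L). Setting this equal to 320/20 = 16 gives K = 16L.
Substituting into q = 24: 3·L^(1/4)·(16L)^(1/4) = 24.
Solving, L = 16 and K = 256.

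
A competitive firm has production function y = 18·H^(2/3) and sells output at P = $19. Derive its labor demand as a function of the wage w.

MP_H = (2/3)·18·H^(-1/3) = 12·H^(-1/3).
Setting P·MP_H = w: 228·H^(-1/3) = w.
Solving for H: H^(-1/3) = w/228, so H = (228/w)^(3).

H(w) = (228/w)^(3)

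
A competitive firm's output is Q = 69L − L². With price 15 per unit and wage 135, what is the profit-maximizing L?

L* = 30

The marginal product of L is MP_L = 69 − 2L.
A price-taking firm hires until the value of the marginal product equals the wage: P·MP_L = w, so 15·(69 − 2L) = 135.
Then 69 − 2L = 9, giving L = 30.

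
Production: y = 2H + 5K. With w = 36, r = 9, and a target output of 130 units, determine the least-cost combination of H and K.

The inputs are perfect substitutes, so the firm uses whichever has the lower cost per unit of output.
Cost per unit of output via H is w/2 = 18; via K it is r/5 = 1.8. K is cheaper.
Producing y = 130 with K alone: H = 0, K = 26.

H* = 0, K* = 26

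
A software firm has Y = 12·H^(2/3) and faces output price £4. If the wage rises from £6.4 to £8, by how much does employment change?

ΔH = -61

From P·MP_H = w with MP_H = 8·H^(-1/3), the labor demand is H(w) = (32/w)^(3).
At w = 6.4: H = 125. At w = 8: H = 64.
ΔH = 64 − 125 = -61.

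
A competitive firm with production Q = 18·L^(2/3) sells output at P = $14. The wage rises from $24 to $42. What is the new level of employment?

L* = 64

From P·MP_L = w with MP_L = 12·L^(-1/3), the labor demand is L(w) = (168/w)^(3).
At w = 24: L = 343. At w = 42: L = 64.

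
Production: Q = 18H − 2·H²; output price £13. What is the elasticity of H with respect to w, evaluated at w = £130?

ε = -1.25

From P·MP_H = w with MP_H = 18 − 4H, labor demand is H(w) = (18 − w/13)/4.
dH/dw = −1/(52) = -1/52.
At w = 130, H = 2, so ε = (dH/dw)·(w/H) = (-1/52)·(130/2) = -1.25.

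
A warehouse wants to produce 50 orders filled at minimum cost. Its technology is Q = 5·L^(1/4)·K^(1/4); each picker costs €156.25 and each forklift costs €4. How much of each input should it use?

Cost minimization requires the marginal rate of technical substitution to equal the input-price ratio: MP_L/MP_K = w/r.
Here MP_L/MP_K = (1/4)·(K/L)/(1/4) = (K/L). Setting this equal to 156.25/4 = 39.0625 gives K = 39.0625L.
Substituting into Q = 50: 5·L^(1/4)·(39.0625L)^(1/4) = 50.
Solving, L = 16 and K = 625.

L* = 16, K* = 625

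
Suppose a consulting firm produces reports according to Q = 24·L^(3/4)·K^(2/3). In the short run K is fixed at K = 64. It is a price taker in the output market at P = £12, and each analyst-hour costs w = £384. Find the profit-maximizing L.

With K = 64, MP_L = (3/4)·24·L^(-1/4)·64^(2/3) = 288·L^(-1/4).
Profit maximization for a price taker requires P·MP_L = w: 12·288·L^(-1/4) = 384.
So L^(-1/4) = 1/9, which gives L = 6561.

L* = 6561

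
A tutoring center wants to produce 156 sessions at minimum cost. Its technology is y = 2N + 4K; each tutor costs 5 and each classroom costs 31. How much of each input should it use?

The inputs are perfect substitutes, so the firm uses whichever has the lower cost per unit of output.
Cost per unit of output via N is w/2 = 2.5; via K it is r/4 = 7.75. N is cheaper.
Producing y = 156 with N alone: N = 78, K = 0.

N* = 78, K* = 0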